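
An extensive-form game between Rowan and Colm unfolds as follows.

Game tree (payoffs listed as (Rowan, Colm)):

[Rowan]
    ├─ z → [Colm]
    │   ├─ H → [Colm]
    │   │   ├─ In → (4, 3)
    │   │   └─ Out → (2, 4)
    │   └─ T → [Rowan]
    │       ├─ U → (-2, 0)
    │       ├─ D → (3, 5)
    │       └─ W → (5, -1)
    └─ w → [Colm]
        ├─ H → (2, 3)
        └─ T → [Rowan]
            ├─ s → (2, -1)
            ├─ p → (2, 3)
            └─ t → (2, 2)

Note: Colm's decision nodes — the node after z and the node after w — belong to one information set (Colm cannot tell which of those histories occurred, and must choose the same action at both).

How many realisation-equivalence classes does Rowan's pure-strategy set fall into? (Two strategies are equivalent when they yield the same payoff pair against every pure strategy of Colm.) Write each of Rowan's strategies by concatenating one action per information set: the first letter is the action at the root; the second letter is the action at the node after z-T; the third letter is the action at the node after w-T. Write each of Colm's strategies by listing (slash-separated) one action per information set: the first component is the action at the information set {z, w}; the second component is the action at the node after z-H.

Rowan has 18 pure strategies: zUs, zUp, zUt, zDs, zDp, zDt, zWs, zWp, zWt, wUs, wUp, wUt, wDs, wDp, wDt, wWs, wWp, wWt. Columns: H/In, H/Out, T/In, T/Out.
{zUs, zUp, zUt} → row (4,3) (2,4) (-2,0) (-2,0)
{zDs, zDp, zDt} → row (4,3) (2,4) (3,5) (3,5)
{zWs, zWp, zWt} → row (4,3) (2,4) (5,-1) (5,-1)
{wUs, wDs, wWs} → row (2,3) (2,3) (2,-1) (2,-1)
{wUp, wDp, wWp} → row (2,3) (2,3) (2,3) (2,3)
{wUt, wDt, wWt} → row (2,3) (2,3) (2,2) (2,2)
That's 6 distinct rows out of 18 strategies.

6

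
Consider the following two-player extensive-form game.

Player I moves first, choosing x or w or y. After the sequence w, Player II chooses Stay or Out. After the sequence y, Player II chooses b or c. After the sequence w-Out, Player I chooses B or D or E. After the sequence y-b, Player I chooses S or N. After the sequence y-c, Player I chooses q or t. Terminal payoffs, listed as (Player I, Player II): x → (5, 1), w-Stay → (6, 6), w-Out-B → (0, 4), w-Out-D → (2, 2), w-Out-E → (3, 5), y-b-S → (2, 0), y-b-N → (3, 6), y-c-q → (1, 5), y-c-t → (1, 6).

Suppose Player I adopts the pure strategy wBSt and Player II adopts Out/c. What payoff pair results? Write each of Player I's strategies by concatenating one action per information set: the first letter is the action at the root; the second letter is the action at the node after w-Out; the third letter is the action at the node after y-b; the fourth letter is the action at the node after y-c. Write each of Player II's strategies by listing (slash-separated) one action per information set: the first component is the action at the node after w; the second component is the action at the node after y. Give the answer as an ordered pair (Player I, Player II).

Trace the play path from the root:
  Player I plays w
  Player II plays Out at [w]
  Player I plays B at [w-Out]
→ terminal payoff (0, 4).
(Player I's choice at the node after y-b is never reached on this path, so it doesn't affect the outcome.)

(0, 4)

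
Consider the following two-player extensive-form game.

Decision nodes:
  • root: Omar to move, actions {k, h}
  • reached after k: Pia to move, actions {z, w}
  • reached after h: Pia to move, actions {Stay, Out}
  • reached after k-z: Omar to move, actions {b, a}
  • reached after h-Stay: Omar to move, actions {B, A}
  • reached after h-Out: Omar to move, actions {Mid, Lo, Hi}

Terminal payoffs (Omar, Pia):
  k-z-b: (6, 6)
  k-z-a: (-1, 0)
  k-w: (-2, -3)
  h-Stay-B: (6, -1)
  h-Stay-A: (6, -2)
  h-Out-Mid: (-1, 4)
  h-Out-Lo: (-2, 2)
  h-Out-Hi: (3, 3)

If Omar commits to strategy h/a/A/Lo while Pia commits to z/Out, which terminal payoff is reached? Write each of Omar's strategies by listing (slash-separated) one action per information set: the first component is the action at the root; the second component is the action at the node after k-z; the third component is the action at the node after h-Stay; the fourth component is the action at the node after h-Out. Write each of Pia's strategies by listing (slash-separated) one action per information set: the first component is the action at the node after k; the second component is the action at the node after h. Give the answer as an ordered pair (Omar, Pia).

Trace the play path from the root:
  Omar plays h
  Pia plays Out at [h]
  Omar plays Lo at [h-Out]
→ terminal payoff (-2, 2).
(Omar's choice at the node after k-z is never reached on this path, so it doesn't affect the outcome.)

(-2, 2)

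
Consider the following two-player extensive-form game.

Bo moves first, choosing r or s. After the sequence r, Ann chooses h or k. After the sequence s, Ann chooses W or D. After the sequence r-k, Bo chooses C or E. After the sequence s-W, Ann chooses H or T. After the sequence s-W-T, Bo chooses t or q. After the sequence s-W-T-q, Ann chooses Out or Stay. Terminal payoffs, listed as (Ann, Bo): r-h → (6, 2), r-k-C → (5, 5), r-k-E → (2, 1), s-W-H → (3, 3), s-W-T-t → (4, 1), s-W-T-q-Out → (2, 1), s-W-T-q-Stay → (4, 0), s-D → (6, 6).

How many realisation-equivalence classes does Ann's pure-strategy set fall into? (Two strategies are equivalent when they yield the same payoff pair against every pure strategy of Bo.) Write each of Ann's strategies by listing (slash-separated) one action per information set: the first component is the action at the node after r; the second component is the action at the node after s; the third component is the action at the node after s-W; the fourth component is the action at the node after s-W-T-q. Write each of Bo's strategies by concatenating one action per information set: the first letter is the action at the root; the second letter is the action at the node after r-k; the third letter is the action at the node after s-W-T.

Ann has 16 pure strategies: h/W/H/Out, h/W/H/Stay, h/W/T/Out, h/W/T/Stay, h/D/H/Out, h/D/H/Stay, h/D/T/Out, h/D/T/Stay, k/W/H/Out, k/W/H/Stay, k/W/T/Out, k/W/T/Stay, k/D/H/Out, k/D/H/Stay, k/D/T/Out, k/D/T/Stay. Columns: rCt, rCq, rEt, rEq, sCt, sCq, sEt, sEq.
{h/W/H/Out, h/W/H/Stay} → row (6,2) (6,2) (6,2) (6,2) (3,3) (3,3) (3,3) (3,3)
{h/W/T/Out} → row (6,2) (6,2) (6,2) (6,2) (4,1) (2,1) (4,1) (2,1)
{h/W/T/Stay} → row (6,2) (6,2) (6,2) (6,2) (4,1) (4,0) (4,1) (4,0)
{h/D/H/Out, h/D/H/Stay, h/D/T/Out, h/D/T/Stay} → row (6,2) (6,2) (6,2) (6,2) (6,6) (6,6) (6,6) (6,6)
{k/W/H/Out, k/W/H/Stay} → row (5,5) (5,5) (2,1) (2,1) (3,3) (3,3) (3,3) (3,3)
{k/W/T/Out} → row (5,5) (5,5) (2,1) (2,1) (4,1) (2,1) (4,1) (2,1)
{k/W/T/Stay} → row (5,5) (5,5) (2,1) (2,1) (4,1) (4,0) (4,1) (4,0)
{k/D/H/Out, k/D/H/Stay, k/D/T/Out, k/D/T/Stay} → row (5,5) (5,5) (2,1) (2,1) (6,6) (6,6) (6,6) (6,6)
That's 8 distinct rows out of 16 strategies.

8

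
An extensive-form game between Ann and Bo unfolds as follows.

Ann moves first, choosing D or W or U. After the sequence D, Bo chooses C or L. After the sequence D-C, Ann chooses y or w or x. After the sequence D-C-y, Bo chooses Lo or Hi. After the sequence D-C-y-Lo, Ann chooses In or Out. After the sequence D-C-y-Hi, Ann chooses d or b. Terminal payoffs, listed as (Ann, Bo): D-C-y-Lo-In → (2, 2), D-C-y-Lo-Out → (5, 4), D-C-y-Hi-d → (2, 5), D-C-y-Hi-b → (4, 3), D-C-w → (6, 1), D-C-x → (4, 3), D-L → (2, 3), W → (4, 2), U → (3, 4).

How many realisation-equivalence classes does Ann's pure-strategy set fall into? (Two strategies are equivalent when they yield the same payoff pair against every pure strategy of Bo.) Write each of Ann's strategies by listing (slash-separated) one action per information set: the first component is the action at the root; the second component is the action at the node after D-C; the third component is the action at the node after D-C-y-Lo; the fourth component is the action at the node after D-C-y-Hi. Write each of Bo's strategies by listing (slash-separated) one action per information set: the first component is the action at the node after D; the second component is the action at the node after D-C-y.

Ann has 36 pure strategies: D/y/In/d, D/y/In/b, D/y/Out/d, D/y/Out/b, D/w/In/d, D/w/In/b, D/w/Out/d, D/w/Out/b, D/x/In/d, D/x/In/b, D/x/Out/d, D/x/Out/b, W/y/In/d, W/y/In/b, W/y/Out/d, W/y/Out/b, W/w/In/d, W/w/In/b, W/w/Out/d, W/w/Out/b, W/x/In/d, W/x/In/b, W/x/Out/d, W/x/Out/b, U/y/In/d, U/y/In/b, U/y/Out/d, U/y/Out/b, U/w/In/d, U/w/In/b, U/w/Out/d, U/w/Out/b, U/x/In/d, U/x/In/b, U/x/Out/d, U/x/Out/b. Columns: C/Lo, C/Hi, L/Lo, L/Hi.
{D/y/In/d} → row (2,2) (2,5) (2,3) (2,3)
{D/y/In/b} → row (2,2) (4,3) (2,3) (2,3)
{D/y/Out/d} → row (5,4) (2,5) (2,3) (2,3)
{D/y/Out/b} → row (5,4) (4,3) (2,3) (2,3)
{D/w/In/d, D/w/In/b, D/w/Out/d, D/w/Out/b} → row (6,1) (6,1) (2,3) (2,3)
{D/x/In/d, D/x/In/b, D/x/Out/d, D/x/Out/b} → row (4,3) (4,3) (2,3) (2,3)
{W/y/In/d, W/y/In/b, W/y/Out/d, W/y/Out/b, W/w/In/d, W/w/In/b, W/w/Out/d, W/w/Out/b, W/x/In/d, W/x/In/b, W/x/Out/d, W/x/Out/b} → row (4,2) (4,2) (4,2) (4,2)
{U/y/In/d, U/y/In/b, U/y/Out/d, U/y/Out/b, U/w/In/d, U/w/In/b, U/w/Out/d, U/w/Out/b, U/x/In/d, U/x/In/b, U/x/Out/d, U/x/Out/b} → row (3,4) (3,4) (3,4) (3,4)
That's 8 distinct rows out of 36 strategies.

8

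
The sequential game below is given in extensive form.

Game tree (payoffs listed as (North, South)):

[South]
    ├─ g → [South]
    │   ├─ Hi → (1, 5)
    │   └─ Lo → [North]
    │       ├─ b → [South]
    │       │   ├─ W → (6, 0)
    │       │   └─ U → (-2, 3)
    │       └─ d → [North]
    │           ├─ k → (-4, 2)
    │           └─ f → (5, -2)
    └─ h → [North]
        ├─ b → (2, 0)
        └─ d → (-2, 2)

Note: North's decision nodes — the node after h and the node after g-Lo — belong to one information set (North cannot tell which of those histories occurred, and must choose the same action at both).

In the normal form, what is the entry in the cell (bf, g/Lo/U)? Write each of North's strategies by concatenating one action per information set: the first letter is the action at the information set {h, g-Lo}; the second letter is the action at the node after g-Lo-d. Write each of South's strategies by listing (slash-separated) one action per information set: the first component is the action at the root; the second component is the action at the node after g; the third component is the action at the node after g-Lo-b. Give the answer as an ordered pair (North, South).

Trace the play path from the root:
  South plays g
  South plays Lo at [g]
  North plays b at [g-Lo]
  South plays U at [g-Lo-b]
→ terminal payoff (-2, 3).
(North's choice at the node after g-Lo-d is never reached on this path, so it doesn't affect the outcome.)

(-2, 3)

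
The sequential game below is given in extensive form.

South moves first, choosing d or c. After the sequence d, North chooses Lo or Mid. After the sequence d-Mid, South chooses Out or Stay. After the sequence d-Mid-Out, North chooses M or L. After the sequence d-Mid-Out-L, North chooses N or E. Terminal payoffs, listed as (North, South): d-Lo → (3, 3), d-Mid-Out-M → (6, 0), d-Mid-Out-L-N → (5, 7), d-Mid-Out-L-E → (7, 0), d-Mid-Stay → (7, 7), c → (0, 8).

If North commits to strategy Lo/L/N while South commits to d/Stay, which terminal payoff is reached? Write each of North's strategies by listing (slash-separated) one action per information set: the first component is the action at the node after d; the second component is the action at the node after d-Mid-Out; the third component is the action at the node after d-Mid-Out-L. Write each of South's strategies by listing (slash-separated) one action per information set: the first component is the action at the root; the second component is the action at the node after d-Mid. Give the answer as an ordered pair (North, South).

(3, 3)

Trace the play path from the root:
  South plays d
  North plays Lo at [d]
→ terminal payoff (3, 3).
(North's choice at the node after d-Mid-Out is never reached on this path, so it doesn't affect the outcome.)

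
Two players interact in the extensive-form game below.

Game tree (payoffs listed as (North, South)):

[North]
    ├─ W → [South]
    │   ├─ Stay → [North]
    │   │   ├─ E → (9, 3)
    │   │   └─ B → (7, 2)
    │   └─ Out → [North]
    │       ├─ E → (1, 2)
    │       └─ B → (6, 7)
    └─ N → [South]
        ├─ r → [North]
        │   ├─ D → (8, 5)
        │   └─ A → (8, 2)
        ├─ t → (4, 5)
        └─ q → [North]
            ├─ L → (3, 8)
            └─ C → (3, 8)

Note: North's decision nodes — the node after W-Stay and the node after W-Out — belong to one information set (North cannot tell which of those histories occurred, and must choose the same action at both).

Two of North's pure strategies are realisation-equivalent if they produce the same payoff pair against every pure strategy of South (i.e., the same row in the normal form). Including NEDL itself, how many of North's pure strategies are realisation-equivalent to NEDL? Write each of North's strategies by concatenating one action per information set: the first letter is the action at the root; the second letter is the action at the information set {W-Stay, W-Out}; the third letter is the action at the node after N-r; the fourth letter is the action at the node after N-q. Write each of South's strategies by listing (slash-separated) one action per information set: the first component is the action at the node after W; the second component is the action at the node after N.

4

Row for NEDL (columns Stay/r, Stay/t, Stay/q, Out/r, Out/t, Out/q): (8,5) (4,5) (3,8) (8,5) (4,5) (3,8).
Under NEDL, North's choice at the information set {W-Stay, W-Out} can never be reached regardless of what South does, so varying those choices leaves every outcome unchanged.
Holding the reachable choices fixed and varying the unreachable one freely already gives 2 equivalent strategies.
Checking the remaining rows, NEDC, NBDC also happen to give the same payoffs in every column, bringing the total to 4: NEDL, NEDC, NBDL, NBDC.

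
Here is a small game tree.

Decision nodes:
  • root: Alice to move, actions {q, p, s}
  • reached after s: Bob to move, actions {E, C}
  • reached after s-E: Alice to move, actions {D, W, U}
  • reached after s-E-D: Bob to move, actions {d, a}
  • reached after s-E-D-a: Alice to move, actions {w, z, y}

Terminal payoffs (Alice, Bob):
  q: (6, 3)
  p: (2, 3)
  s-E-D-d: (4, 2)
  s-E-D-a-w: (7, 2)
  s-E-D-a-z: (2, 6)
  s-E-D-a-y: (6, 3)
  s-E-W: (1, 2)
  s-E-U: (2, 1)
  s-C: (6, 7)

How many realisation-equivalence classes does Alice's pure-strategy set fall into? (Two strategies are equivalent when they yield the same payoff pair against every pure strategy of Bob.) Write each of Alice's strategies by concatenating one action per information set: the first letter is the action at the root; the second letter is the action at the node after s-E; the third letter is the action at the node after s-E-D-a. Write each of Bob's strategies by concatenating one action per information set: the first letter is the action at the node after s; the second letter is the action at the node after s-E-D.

7

Alice has 27 pure strategies: qDw, qDz, qDy, qWw, qWz, qWy, qUw, qUz, qUy, pDw, pDz, pDy, pWw, pWz, pWy, pUw, pUz, pUy, sDw, sDz, sDy, sWw, sWz, sWy, sUw, sUz, sUy. Columns: Ed, Ea, Cd, Ca.
{qDw, qDz, qDy, qWw, qWz, qWy, qUw, qUz, qUy} → row (6,3) (6,3) (6,3) (6,3)
{pDw, pDz, pDy, pWw, pWz, pWy, pUw, pUz, pUy} → row (2,3) (2,3) (2,3) (2,3)
{sDw} → row (4,2) (7,2) (6,7) (6,7)
{sDz} → row (4,2) (2,6) (6,7) (6,7)
{sDy} → row (4,2) (6,3) (6,7) (6,7)
{sWw, sWz, sWy} → row (1,2) (1,2) (6,7) (6,7)
{sUw, sUz, sUy} → row (2,1) (2,1) (6,7) (6,7)
That's 7 distinct rows out of 27 strategies.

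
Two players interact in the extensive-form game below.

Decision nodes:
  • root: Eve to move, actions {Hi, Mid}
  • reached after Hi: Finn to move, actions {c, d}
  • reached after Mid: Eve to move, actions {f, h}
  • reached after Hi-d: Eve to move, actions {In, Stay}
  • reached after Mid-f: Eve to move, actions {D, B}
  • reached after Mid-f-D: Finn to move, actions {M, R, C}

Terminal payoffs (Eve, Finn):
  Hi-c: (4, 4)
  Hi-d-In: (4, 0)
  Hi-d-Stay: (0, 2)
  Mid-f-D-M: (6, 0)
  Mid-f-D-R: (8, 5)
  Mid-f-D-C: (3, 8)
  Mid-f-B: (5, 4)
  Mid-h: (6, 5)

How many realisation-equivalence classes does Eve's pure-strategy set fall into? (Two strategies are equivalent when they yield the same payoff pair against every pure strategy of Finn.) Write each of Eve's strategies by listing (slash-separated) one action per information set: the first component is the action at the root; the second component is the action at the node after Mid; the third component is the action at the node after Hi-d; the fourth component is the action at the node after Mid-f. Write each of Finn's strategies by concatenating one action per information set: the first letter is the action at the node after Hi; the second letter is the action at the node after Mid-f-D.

5

Eve has 16 pure strategies: Hi/f/In/D, Hi/f/In/B, Hi/f/Stay/D, Hi/f/Stay/B, Hi/h/In/D, Hi/h/In/B, Hi/h/Stay/D, Hi/h/Stay/B, Mid/f/In/D, Mid/f/In/B, Mid/f/Stay/D, Mid/f/Stay/B, Mid/h/In/D, Mid/h/In/B, Mid/h/Stay/D, Mid/h/Stay/B. Columns: cM, cR, cC, dM, dR, dC.
{Hi/f/In/D, Hi/f/In/B, Hi/h/In/D, Hi/h/In/B} → row (4,4) (4,4) (4,4) (4,0) (4,0) (4,0)
{Hi/f/Stay/D, Hi/f/Stay/B, Hi/h/Stay/D, Hi/h/Stay/B} → row (4,4) (4,4) (4,4) (0,2) (0,2) (0,2)
{Mid/f/In/D, Mid/f/Stay/D} → row (6,0) (8,5) (3,8) (6,0) (8,5) (3,8)
{Mid/f/In/B, Mid/f/Stay/B} → row (5,4) (5,4) (5,4) (5,4) (5,4) (5,4)
{Mid/h/In/D, Mid/h/In/B, Mid/h/Stay/D, Mid/h/Stay/B} → row (6,5) (6,5) (6,5) (6,5) (6,5) (6,5)
That's 5 distinct rows out of 16 strategies.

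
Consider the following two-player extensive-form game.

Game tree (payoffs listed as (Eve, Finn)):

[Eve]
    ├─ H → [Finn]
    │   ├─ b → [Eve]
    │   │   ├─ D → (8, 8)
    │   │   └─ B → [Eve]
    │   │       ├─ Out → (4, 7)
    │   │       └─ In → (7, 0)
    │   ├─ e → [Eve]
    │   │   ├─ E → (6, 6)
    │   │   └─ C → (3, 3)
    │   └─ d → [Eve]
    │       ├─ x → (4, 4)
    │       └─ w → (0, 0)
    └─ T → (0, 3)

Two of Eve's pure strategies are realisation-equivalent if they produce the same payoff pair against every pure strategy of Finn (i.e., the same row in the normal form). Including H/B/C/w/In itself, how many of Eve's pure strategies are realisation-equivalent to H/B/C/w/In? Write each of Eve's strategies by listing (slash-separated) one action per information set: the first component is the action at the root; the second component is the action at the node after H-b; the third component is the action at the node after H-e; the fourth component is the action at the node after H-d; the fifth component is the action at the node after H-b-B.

Row for H/B/C/w/In (columns b, e, d): (7,0) (3,3) (0,0).
Every one of Eve's information sets is on the play path for some reply by Finn when Eve follows H/B/C/w/In.
Changing the action at any of them therefore changes at least one column, so only H/B/C/w/In itself gives this row.

1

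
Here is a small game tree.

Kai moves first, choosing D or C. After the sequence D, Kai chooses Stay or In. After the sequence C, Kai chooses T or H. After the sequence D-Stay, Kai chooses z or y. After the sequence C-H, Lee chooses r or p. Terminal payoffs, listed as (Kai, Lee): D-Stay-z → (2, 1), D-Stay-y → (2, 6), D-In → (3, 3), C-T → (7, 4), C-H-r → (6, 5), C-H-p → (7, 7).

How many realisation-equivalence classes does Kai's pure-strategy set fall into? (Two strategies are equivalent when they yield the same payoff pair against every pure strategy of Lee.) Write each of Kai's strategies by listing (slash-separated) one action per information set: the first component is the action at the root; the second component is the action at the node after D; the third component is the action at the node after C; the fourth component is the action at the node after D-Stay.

Kai has 16 pure strategies: D/Stay/T/z, D/Stay/T/y, D/Stay/H/z, D/Stay/H/y, D/In/T/z, D/In/T/y, D/In/H/z, D/In/H/y, C/Stay/T/z, C/Stay/T/y, C/Stay/H/z, C/Stay/H/y, C/In/T/z, C/In/T/y, C/In/H/z, C/In/H/y. Columns: r, p.
{D/Stay/T/z, D/Stay/H/z} → row (2,1) (2,1)
{D/Stay/T/y, D/Stay/H/y} → row (2,6) (2,6)
{D/In/T/z, D/In/T/y, D/In/H/z, D/In/H/y} → row (3,3) (3,3)
{C/Stay/T/z, C/Stay/T/y, C/In/T/z, C/In/T/y} → row (7,4) (7,4)
{C/Stay/H/z, C/Stay/H/y, C/In/H/z, C/In/H/y} → row (6,5) (7,7)
That's 5 distinct rows out of 16 strategies.

5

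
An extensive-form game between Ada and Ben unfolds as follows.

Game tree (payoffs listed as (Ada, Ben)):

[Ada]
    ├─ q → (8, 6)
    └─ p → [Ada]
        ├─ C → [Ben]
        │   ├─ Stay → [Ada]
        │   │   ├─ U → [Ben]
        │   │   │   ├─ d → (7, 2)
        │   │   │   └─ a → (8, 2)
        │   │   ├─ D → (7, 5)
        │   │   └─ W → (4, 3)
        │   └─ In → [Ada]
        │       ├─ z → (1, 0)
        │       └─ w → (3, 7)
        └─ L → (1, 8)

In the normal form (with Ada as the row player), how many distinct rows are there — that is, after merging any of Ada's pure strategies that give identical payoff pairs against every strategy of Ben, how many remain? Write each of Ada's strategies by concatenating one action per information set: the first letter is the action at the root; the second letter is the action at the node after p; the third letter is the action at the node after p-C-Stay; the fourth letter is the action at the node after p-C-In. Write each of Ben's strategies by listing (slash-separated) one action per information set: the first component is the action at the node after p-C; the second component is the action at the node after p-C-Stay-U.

8

Ada has 24 pure strategies: qCUz, qCUw, qCDz, qCDw, qCWz, qCWw, qLUz, qLUw, qLDz, qLDw, qLWz, qLWw, pCUz, pCUw, pCDz, pCDw, pCWz, pCWw, pLUz, pLUw, pLDz, pLDw, pLWz, pLWw. Columns: Stay/d, Stay/a, In/d, In/a.
{qCUz, qCUw, qCDz, qCDw, qCWz, qCWw, qLUz, qLUw, qLDz, qLDw, qLWz, qLWw} → row (8,6) (8,6) (8,6) (8,6)
{pCUz} → row (7,2) (8,2) (1,0) (1,0)
{pCUw} → row (7,2) (8,2) (3,7) (3,7)
{pCDz} → row (7,5) (7,5) (1,0) (1,0)
{pCDw} → row (7,5) (7,5) (3,7) (3,7)
{pCWz} → row (4,3) (4,3) (1,0) (1,0)
{pCWw} → row (4,3) (4,3) (3,7) (3,7)
{pLUz, pLUw, pLDz, pLDw, pLWz, pLWw} → row (1,8) (1,8) (1,8) (1,8)
That's 8 distinct rows out of 24 strategies.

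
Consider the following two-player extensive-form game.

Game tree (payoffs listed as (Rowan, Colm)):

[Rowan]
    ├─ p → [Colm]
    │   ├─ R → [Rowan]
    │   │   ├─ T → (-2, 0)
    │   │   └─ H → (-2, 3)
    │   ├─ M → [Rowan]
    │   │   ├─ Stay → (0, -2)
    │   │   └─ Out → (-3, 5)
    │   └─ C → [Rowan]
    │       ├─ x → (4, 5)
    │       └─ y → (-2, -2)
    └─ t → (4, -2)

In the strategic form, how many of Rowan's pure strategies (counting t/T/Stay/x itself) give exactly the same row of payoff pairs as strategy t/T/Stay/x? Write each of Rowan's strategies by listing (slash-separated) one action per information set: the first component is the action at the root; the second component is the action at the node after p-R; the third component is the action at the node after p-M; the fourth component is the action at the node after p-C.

Row for t/T/Stay/x (columns R, M, C): (4,-2) (4,-2) (4,-2).
Under t/T/Stay/x, Rowan's choice at the node after p-R and at the node after p-M and at the node after p-C can never be reached regardless of what Colm does, so varying those choices leaves every outcome unchanged.
Holding the reachable choices fixed and varying the unreachable ones freely already gives 2 × 2 × 2 = 8 equivalent strategies.
No other strategy reproduces this row, so those 8 are the full class: t/T/Stay/x, t/T/Stay/y, t/T/Out/x, t/T/Out/y, t/H/Stay/x, t/H/Stay/y, t/H/Out/x, t/H/Out/y.

8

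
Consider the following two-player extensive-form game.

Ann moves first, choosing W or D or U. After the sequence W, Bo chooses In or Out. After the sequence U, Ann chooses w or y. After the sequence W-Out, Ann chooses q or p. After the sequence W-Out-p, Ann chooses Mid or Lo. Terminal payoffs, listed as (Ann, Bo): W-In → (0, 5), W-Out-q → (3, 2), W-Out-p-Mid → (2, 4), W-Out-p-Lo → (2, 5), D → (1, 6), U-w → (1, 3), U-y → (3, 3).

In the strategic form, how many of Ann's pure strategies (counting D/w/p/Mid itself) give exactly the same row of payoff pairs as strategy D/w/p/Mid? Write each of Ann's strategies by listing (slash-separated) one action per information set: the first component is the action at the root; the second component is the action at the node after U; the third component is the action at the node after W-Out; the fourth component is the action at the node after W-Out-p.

Row for D/w/p/Mid (columns In, Out): (1,6) (1,6).
Under D/w/p/Mid, Ann's choice at the node after U and at the node after W-Out and at the node after W-Out-p can never be reached regardless of what Bo does, so varying those choices leaves every outcome unchanged.
Holding the reachable choices fixed and varying the unreachable ones freely already gives 2 × 2 × 2 = 8 equivalent strategies.
No other strategy reproduces this row, so those 8 are the full class: D/w/q/Mid, D/w/q/Lo, D/w/p/Mid, D/w/p/Lo, D/y/q/Mid, D/y/q/Lo, D/y/p/Mid, D/y/p/Lo.

8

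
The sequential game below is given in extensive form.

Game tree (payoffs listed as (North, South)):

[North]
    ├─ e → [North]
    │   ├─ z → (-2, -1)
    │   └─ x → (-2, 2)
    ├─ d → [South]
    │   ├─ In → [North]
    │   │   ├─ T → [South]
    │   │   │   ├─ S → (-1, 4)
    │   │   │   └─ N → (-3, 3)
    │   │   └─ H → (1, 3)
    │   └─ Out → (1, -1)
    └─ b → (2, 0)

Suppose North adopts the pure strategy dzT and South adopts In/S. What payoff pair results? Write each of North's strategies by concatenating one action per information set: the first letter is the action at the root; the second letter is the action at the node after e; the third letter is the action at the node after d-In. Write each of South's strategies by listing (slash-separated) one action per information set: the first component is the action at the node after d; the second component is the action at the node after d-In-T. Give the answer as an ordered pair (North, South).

(-1, 4)

Trace the play path from the root:
  North plays d
  South plays In at [d]
  North plays T at [d-In]
  South plays S at [d-In-T]
→ terminal payoff (-1, 4).
(North's choice at the node after e is never reached on this path, so it doesn't affect the outcome.)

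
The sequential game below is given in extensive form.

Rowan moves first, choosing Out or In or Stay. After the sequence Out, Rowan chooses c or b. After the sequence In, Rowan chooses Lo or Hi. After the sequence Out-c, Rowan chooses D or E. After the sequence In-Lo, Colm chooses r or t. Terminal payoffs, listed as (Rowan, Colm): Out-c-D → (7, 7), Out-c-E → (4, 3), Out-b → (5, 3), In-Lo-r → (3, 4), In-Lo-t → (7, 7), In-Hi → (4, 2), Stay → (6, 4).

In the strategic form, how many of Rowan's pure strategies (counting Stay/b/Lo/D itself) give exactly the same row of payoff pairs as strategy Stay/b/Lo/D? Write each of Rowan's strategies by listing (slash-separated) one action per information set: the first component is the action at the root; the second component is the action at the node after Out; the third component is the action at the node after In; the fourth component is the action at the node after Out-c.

8

Row for Stay/b/Lo/D (columns r, t): (6,4) (6,4).
Under Stay/b/Lo/D, Rowan's choice at the node after Out and at the node after In and at the node after Out-c can never be reached regardless of what Colm does, so varying those choices leaves every outcome unchanged.
Holding the reachable choices fixed and varying the unreachable ones freely already gives 2 × 2 × 2 = 8 equivalent strategies.
No other strategy reproduces this row, so those 8 are the full class: Stay/c/Lo/D, Stay/c/Lo/E, Stay/c/Hi/D, Stay/c/Hi/E, Stay/b/Lo/D, Stay/b/Lo/E, Stay/b/Hi/D, Stay/b/Hi/E.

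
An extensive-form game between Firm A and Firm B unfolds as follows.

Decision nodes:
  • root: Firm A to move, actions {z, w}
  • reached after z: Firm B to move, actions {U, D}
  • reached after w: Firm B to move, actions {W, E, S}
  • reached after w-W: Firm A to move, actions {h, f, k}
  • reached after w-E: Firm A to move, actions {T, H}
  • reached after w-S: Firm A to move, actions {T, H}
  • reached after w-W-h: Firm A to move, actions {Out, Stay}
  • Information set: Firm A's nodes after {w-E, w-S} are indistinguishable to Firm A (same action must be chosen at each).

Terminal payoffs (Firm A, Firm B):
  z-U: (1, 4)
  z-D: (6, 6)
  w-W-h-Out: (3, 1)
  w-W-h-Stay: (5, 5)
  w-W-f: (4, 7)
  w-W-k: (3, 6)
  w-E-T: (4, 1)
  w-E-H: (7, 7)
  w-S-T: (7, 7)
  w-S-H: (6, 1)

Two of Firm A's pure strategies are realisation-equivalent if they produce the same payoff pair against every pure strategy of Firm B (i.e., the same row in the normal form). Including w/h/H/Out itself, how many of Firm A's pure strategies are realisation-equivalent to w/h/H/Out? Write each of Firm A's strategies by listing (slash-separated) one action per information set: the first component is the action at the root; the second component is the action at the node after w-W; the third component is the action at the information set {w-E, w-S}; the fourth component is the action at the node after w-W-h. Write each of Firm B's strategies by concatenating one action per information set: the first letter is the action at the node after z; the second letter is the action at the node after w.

1

Row for w/h/H/Out (columns UW, UE, US, DW, DE, DS): (3,1) (7,7) (6,1) (3,1) (7,7) (6,1).
Every one of Firm A's information sets is on the play path for some reply by Firm B when Firm A follows w/h/H/Out.
Changing the action at any of them therefore changes at least one column, so only w/h/H/Out itself gives this row.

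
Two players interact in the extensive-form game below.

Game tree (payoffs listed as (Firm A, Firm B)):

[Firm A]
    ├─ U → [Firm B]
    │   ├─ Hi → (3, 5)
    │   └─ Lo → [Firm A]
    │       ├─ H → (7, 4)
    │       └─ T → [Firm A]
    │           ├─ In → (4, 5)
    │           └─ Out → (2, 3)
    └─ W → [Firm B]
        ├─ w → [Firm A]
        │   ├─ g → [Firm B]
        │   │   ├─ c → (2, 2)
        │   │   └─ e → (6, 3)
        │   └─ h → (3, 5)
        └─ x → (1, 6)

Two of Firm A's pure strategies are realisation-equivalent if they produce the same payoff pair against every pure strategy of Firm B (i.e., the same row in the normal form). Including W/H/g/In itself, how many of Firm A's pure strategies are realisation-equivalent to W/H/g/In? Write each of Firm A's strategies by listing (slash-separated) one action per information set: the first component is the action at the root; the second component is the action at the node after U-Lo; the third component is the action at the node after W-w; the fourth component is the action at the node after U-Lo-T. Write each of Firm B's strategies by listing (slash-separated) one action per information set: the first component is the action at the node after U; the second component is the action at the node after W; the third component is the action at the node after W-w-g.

4

Row for W/H/g/In (columns Hi/w/c, Hi/w/e, Hi/x/c, Hi/x/e, Lo/w/c, Lo/w/e, Lo/x/c, Lo/x/e): (2,2) (6,3) (1,6) (1,6) (2,2) (6,3) (1,6) (1,6).
Under W/H/g/In, Firm A's choice at the node after U-Lo and at the node after U-Lo-T can never be reached regardless of what Firm B does, so varying those choices leaves every outcome unchanged.
Holding the reachable choices fixed and varying the unreachable ones freely already gives 2 × 2 = 4 equivalent strategies.
No other strategy reproduces this row, so those 4 are the full class: W/H/g/In, W/H/g/Out, W/T/g/In, W/T/g/Out.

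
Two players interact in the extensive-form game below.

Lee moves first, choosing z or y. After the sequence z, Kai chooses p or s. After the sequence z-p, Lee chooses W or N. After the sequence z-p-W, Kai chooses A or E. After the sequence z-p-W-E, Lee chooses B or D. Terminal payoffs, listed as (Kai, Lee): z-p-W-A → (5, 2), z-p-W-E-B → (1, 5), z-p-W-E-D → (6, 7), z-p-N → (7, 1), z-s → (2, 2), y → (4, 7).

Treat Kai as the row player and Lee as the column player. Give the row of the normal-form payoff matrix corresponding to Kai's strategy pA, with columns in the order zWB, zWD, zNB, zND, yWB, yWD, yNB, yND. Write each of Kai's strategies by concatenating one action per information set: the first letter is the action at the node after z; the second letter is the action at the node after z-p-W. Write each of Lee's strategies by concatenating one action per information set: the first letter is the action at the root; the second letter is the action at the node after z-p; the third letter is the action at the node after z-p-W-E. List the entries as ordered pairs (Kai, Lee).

(5,2) (5,2) (7,1) (7,1) (4,7) (4,7) (4,7) (4,7)

vs zWB: Lee plays z → Kai plays p at [z] → Lee plays W at [z-p] → Kai plays A at [z-p-W] → (5, 2)
vs zWD: Lee plays z → Kai plays p at [z] → Lee plays W at [z-p] → Kai plays A at [z-p-W] → (5, 2)
vs zNB: Lee plays z → Kai plays p at [z] → Lee plays N at [z-p] → (7, 1)
vs zND: Lee plays z → Kai plays p at [z] → Lee plays N at [z-p] → (7, 1)
vs yWB: Lee plays y → (4, 7)
vs yWD: Lee plays y → (4, 7)
vs yNB: Lee plays y → (4, 7)
vs yND: Lee plays y → (4, 7)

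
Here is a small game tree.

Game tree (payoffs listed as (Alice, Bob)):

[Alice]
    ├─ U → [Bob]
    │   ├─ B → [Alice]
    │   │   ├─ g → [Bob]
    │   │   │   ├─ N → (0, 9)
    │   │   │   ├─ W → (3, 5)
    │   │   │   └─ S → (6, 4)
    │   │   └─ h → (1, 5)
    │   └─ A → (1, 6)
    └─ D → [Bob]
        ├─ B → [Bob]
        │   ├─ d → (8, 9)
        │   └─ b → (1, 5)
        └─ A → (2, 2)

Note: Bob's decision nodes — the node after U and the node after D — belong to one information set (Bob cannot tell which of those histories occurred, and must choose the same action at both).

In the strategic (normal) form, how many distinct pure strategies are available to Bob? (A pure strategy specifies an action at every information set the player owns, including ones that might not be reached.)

12

Bob owns the information set {U, D} with actions {B, A} — two choices.
Bob owns the node after D-B with actions {d, b} — two choices.
Bob owns the node after U-B-g with actions {N, W, S} — three choices.
A pure strategy fixes one action at each information set independently, so the count is the product 2 × 2 × 3 = 12.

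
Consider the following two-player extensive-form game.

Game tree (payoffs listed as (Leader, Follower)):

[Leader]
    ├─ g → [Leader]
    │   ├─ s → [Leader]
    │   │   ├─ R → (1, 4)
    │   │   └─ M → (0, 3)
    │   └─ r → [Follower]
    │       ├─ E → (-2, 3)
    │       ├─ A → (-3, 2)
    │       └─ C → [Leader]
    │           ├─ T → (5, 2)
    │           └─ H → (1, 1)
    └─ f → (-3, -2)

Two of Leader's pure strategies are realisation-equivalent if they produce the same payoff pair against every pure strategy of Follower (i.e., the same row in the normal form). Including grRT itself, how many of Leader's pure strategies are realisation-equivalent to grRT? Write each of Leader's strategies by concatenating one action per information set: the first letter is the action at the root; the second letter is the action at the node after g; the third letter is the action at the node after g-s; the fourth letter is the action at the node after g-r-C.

Row for grRT (columns E, A, C): (-2,3) (-3,2) (5,2).
Under grRT, Leader's choice at the node after g-s can never be reached regardless of what Follower does, so varying those choices leaves every outcome unchanged.
Holding the reachable choices fixed and varying the unreachable one freely already gives 2 equivalent strategies.
No other strategy reproduces this row, so those 2 are the full class: grRT, grMT.

2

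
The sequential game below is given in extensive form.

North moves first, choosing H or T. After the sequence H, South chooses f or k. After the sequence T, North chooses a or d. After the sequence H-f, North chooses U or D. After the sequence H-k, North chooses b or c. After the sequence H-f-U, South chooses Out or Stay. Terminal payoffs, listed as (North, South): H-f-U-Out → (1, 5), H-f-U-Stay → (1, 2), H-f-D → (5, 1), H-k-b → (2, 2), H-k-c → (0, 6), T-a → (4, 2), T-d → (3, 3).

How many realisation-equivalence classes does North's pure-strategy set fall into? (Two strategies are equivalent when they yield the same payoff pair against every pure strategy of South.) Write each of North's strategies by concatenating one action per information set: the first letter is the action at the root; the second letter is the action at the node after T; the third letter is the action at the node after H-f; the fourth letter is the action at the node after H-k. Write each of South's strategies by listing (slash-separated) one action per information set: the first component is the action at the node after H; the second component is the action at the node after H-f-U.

North has 16 pure strategies: HaUb, HaUc, HaDb, HaDc, HdUb, HdUc, HdDb, HdDc, TaUb, TaUc, TaDb, TaDc, TdUb, TdUc, TdDb, TdDc. Columns: f/Out, f/Stay, k/Out, k/Stay.
{HaUb, HdUb} → row (1,5) (1,2) (2,2) (2,2)
{HaUc, HdUc} → row (1,5) (1,2) (0,6) (0,6)
{HaDb, HdDb} → row (5,1) (5,1) (2,2) (2,2)
{HaDc, HdDc} → row (5,1) (5,1) (0,6) (0,6)
{TaUb, TaUc, TaDb, TaDc} → row (4,2) (4,2) (4,2) (4,2)
{TdUb, TdUc, TdDb, TdDc} → row (3,3) (3,3) (3,3) (3,3)
That's 6 distinct rows out of 16 strategies.

6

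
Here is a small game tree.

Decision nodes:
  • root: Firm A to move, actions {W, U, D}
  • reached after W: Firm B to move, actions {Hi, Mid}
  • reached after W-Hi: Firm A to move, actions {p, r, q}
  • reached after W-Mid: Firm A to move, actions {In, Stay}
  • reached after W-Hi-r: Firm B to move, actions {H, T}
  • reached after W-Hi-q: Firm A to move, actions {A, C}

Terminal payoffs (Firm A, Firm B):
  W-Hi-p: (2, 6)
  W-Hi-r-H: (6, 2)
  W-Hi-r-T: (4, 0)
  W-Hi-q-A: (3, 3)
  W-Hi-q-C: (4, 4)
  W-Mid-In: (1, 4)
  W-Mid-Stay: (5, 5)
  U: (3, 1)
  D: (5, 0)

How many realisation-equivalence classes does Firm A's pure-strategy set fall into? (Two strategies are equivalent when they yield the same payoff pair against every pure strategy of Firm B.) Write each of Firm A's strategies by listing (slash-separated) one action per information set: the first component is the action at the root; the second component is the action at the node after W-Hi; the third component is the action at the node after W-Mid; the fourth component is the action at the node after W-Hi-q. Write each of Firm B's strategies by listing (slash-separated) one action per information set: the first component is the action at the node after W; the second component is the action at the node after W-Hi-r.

Firm A has 36 pure strategies: W/p/In/A, W/p/In/C, W/p/Stay/A, W/p/Stay/C, W/r/In/A, W/r/In/C, W/r/Stay/A, W/r/Stay/C, W/q/In/A, W/q/In/C, W/q/Stay/A, W/q/Stay/C, U/p/In/A, U/p/In/C, U/p/Stay/A, U/p/Stay/C, U/r/In/A, U/r/In/C, U/r/Stay/A, U/r/Stay/C, U/q/In/A, U/q/In/C, U/q/Stay/A, U/q/Stay/C, D/p/In/A, D/p/In/C, D/p/Stay/A, D/p/Stay/C, D/r/In/A, D/r/In/C, D/r/Stay/A, D/r/Stay/C, D/q/In/A, D/q/In/C, D/q/Stay/A, D/q/Stay/C. Columns: Hi/H, Hi/T, Mid/H, Mid/T.
{W/p/In/A, W/p/In/C} → row (2,6) (2,6) (1,4) (1,4)
{W/p/Stay/A, W/p/Stay/C} → row (2,6) (2,6) (5,5) (5,5)
{W/r/In/A, W/r/In/C} → row (6,2) (4,0) (1,4) (1,4)
{W/r/Stay/A, W/r/Stay/C} → row (6,2) (4,0) (5,5) (5,5)
{W/q/In/A} → row (3,3) (3,3) (1,4) (1,4)
{W/q/In/C} → row (4,4) (4,4) (1,4) (1,4)
{W/q/Stay/A} → row (3,3) (3,3) (5,5) (5,5)
{W/q/Stay/C} → row (4,4) (4,4) (5,5) (5,5)
{U/p/In/A, U/p/In/C, U/p/Stay/A, U/p/Stay/C, U/r/In/A, U/r/In/C, U/r/Stay/A, U/r/Stay/C, U/q/In/A, U/q/In/C, U/q/Stay/A, U/q/Stay/C} → row (3,1) (3,1) (3,1) (3,1)
{D/p/In/A, D/p/In/C, D/p/Stay/A, D/p/Stay/C, D/r/In/A, D/r/In/C, D/r/Stay/A, D/r/Stay/C, D/q/In/A, D/q/In/C, D/q/Stay/A, D/q/Stay/C} → row (5,0) (5,0) (5,0) (5,0)
That's 10 distinct rows out of 36 strategies.

10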